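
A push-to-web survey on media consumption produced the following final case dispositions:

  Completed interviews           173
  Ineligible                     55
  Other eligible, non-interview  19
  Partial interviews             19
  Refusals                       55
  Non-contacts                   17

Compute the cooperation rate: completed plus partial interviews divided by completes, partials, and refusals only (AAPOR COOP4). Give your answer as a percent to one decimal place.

Top: 173 + 19 = 192
Denominator: 173 + 19 + 55 = 247
COOP4 = 192 / 247 = 0.7773

77.7%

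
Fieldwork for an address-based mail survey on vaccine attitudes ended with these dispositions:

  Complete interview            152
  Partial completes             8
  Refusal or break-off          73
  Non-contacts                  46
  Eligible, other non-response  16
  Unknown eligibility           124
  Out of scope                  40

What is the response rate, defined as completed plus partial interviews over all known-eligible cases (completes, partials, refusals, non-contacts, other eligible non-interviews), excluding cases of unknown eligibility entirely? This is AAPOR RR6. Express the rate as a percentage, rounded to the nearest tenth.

54.2%

Num: 152 + 8 = 160
Denom: 152 + 8 + 73 + 46 + 16 = 295
RR6 = 160 / 295 = 0.5424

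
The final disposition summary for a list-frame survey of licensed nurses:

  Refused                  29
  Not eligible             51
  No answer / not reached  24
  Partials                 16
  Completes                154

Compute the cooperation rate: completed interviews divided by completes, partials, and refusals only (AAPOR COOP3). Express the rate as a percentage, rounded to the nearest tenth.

77.4%

Numerator: 154
Base: 154 + 16 + 29 = 199
COOP3 = 154 / 199 = 0.7739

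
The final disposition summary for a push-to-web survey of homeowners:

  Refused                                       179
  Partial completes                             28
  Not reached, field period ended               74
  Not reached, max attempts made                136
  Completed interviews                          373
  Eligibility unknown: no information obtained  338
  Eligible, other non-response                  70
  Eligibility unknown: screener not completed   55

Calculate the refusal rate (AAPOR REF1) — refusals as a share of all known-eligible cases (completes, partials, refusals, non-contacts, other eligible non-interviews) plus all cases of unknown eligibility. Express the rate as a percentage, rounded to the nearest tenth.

Non-contacts = 74 + 136 = 210
Unknown if eligible = 55 + 338 = 393
Numerator → 179
Denominator → 373 + 28 + 179 + 210 + 70 + 393 = 1253
REF1 = 179 / 1253 = 0.1429

14.3%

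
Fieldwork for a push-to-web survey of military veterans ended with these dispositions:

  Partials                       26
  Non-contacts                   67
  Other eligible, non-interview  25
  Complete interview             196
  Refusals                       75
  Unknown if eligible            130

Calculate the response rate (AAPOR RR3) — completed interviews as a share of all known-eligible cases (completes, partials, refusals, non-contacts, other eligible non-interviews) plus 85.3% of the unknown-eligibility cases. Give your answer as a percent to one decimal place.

39.2%

Numerator = 196
Eligible (known) = 196 + 26 + 75 + 67 + 25 = 389
Estimated eligible among unknowns = 0.8530 × 130 = 110.89
Denominator = 389 + 110.89 = 499.89
RR3 = 196 / 499.89 = 0.3921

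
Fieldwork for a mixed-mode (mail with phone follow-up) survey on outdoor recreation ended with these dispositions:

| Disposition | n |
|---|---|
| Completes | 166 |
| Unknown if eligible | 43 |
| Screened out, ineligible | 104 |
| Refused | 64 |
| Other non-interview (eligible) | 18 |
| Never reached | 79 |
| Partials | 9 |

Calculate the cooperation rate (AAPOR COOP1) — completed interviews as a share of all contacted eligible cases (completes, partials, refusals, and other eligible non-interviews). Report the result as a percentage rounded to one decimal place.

Num = 166
Denominator = 166 + 9 + 64 + 18 = 257
COOP1 = 166 / 257 = 0.6459

64.6%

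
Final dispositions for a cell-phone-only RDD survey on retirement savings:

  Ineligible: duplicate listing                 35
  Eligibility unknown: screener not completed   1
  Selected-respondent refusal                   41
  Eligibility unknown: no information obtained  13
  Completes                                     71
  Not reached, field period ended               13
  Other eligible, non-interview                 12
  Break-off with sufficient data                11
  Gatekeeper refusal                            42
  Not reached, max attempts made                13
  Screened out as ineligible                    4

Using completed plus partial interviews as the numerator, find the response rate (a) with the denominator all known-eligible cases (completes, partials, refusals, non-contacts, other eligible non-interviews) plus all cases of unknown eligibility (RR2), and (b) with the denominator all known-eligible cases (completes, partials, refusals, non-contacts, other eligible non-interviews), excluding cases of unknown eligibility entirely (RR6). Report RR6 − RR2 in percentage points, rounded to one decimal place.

Refusals = 42 + 41 = 83
Non-contacts = 13 + 13 = 26
Unknown eligibility = 1 + 13 = 14
Not eligible = 4 + 35 = 39
Num: 71 + 11 = 82
Base: 71 + 11 + 83 + 26 + 12 + 14 = 217
RR2 = 82 / 217 = 0.3779
Base: 71 + 11 + 83 + 26 + 12 = 203
RR6 = 82 / 203 = 0.4039
Difference = 40.39 − 37.79 = 2.60 percentage points

2.6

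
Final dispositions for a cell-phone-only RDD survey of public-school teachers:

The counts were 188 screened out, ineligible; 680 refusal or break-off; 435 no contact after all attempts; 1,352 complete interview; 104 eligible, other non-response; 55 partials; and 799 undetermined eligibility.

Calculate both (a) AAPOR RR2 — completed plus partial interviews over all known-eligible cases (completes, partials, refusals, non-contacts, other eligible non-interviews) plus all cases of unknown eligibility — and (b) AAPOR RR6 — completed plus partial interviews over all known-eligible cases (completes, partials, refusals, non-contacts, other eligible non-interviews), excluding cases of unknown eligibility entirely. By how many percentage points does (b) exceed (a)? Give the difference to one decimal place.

Num = 1352 + 55 = 1407
Base = 1352 + 55 + 680 + 435 + 104 + 799 = 3425
RR2 = 1407 / 3425 = 0.4108
Base = 1352 + 55 + 680 + 435 + 104 = 2626
RR6 = 1407 / 2626 = 0.5358
Difference = 53.58 − 41.08 = 12.50 percentage points

12.5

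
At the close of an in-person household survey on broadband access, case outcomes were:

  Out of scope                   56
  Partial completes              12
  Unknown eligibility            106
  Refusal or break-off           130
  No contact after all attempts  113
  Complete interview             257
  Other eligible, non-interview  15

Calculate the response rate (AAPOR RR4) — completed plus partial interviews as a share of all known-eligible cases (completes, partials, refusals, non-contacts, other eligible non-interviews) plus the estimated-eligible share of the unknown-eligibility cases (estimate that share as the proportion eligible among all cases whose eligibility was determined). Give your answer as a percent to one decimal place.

43.2%

Numerator → 257 + 12 = 269
Known eligible → 257 + 12 + 130 + 113 + 15 = 527
e = 527 / (527 + 56) = 527 / 583 = 0.9039
Estimated eligible among unknowns → 0.9039 × 106 = 95.81
Base → 527 + 95.81 = 622.81
RR4 = 269 / 622.81 = 0.4319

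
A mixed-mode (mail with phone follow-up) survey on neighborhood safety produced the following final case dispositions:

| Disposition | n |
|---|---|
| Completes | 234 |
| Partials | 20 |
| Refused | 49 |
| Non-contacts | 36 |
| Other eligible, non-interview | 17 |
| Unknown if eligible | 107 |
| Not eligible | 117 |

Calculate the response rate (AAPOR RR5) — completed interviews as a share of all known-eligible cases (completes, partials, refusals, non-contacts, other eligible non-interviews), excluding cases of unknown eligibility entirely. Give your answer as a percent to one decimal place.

65.7%

Top = 234
Base = 234 + 20 + 49 + 36 + 17 = 356
RR5 = 234 / 356 = 0.6573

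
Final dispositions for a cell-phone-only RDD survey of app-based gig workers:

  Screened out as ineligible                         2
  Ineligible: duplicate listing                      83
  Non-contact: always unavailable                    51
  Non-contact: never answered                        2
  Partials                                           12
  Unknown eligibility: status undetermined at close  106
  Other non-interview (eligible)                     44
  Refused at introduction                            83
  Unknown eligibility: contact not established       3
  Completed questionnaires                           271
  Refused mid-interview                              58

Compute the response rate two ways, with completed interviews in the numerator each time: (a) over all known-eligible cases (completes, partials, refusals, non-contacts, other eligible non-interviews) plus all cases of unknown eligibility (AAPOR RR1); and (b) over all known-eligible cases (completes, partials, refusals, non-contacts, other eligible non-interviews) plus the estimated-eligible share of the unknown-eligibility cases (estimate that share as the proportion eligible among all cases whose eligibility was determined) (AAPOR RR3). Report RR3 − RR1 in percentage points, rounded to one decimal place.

1.1

Refused = 83 + 58 = 141
No contact after all attempts = 2 + 51 = 53
Undetermined eligibility = 3 + 106 = 109
Ineligible = 2 + 83 = 85
Top: 271
Denom: 271 + 12 + 141 + 53 + 44 + 109 = 630
RR1 = 271 / 630 = 0.4302
Known eligible: 271 + 12 + 141 + 53 + 44 = 521
e = 521 / (521 + 85) = 521 / 606 = 0.8597
Estimated eligible among unknowns: 0.8597 × 109 = 93.71
Denom: 521 + 93.71 = 614.71
RR3 = 271 / 614.71 = 0.4409
Difference = 44.09 − 43.02 = 1.07 percentage points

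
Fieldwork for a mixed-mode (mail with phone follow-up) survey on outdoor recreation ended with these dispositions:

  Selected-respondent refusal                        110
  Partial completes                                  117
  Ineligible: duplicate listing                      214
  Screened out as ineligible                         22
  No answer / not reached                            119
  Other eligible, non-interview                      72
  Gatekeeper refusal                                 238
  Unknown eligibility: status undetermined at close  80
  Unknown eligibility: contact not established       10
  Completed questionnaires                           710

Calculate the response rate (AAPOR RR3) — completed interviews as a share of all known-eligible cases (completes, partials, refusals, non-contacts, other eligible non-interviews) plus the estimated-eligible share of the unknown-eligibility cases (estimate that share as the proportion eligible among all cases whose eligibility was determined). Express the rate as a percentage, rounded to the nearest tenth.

Refused = 238 + 110 = 348
Unknown eligibility = 10 + 80 = 90
Out of scope = 22 + 214 = 236
Numerator = 710
Known eligible = 710 + 117 + 348 + 119 + 72 = 1366
e = 1366 / (1366 + 236) = 1366 / 1602 = 0.8527
Estimated eligible among unknowns = 0.8527 × 90 = 76.74
Base = 1366 + 76.74 = 1442.74
RR3 = 710 / 1442.74 = 0.4921

49.2%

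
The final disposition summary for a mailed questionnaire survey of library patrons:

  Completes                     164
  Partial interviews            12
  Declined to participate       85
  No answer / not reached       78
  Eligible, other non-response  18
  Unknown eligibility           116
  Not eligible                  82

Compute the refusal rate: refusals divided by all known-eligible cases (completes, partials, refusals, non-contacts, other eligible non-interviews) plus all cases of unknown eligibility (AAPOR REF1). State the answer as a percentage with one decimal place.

18.0%

Num → 85
Denom → 164 + 12 + 85 + 78 + 18 + 116 = 473
REF1 = 85 / 473 = 0.1797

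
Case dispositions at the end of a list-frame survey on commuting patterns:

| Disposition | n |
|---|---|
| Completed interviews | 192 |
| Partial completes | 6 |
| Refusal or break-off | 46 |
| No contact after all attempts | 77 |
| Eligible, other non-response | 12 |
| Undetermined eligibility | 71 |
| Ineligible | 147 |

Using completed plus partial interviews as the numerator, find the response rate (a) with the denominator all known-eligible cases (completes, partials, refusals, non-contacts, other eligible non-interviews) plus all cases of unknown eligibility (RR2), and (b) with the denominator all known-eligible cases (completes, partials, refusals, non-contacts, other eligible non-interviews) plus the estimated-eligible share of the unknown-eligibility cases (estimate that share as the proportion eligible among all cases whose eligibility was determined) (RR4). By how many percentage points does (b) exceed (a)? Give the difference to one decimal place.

2.8

Numerator → 192 + 6 = 198
Base → 192 + 6 + 46 + 77 + 12 + 71 = 404
RR2 = 198 / 404 = 0.4901
Determined eligible → 192 + 6 + 46 + 77 + 12 = 333
e = 333 / (333 + 147) = 333 / 480 = 0.6937
Eligible share of unknowns → 0.6937 × 71 = 49.25
Base → 333 + 49.25 = 382.25
RR4 = 198 / 382.25 = 0.5180
Difference = 51.80 − 49.01 = 2.79 percentage points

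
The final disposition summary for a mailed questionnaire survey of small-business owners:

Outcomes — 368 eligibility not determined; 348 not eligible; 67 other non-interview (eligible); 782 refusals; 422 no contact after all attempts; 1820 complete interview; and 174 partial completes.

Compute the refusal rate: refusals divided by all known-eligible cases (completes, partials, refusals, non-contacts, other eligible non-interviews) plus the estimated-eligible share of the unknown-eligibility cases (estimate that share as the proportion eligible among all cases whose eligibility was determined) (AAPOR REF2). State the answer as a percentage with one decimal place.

Num → 782
Eligible (known) → 1820 + 174 + 782 + 422 + 67 = 3265
e = 3265 / (3265 + 348) = 3265 / 3613 = 0.9037
e × U → 0.9037 × 368 = 332.56
Denominator → 3265 + 332.56 = 3597.56
REF2 = 782 / 3597.56 = 0.2174

21.7%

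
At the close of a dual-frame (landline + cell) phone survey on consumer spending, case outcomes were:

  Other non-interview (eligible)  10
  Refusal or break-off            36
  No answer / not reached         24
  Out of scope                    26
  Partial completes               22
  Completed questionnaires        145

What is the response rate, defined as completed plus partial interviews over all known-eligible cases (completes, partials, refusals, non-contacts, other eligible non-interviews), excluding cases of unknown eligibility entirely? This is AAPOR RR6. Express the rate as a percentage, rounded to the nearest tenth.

Numerator → 145 + 22 = 167
Denom → 145 + 22 + 36 + 24 + 10 = 237
RR6 = 167 / 237 = 0.7046

70.5%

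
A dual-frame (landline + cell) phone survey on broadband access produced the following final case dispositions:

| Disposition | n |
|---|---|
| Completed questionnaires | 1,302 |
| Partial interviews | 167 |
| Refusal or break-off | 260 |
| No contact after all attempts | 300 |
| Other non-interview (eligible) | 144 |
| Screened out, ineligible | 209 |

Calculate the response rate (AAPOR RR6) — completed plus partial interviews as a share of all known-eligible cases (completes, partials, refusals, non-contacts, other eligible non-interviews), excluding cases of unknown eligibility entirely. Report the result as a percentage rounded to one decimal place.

67.6%

Top = 1302 + 167 = 1469
Denominator = 1302 + 167 + 260 + 300 + 144 = 2173
RR6 = 1469 / 2173 = 0.6760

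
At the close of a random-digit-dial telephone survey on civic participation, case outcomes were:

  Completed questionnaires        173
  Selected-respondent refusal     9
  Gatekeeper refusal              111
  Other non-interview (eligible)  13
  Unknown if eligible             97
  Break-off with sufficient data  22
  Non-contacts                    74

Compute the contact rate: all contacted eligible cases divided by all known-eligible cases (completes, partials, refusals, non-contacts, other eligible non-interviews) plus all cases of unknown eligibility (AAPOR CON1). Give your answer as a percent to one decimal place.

Declined to participate = 111 + 9 = 120
Numerator → 173 + 22 + 120 + 13 = 328
Denominator → 173 + 22 + 120 + 74 + 13 + 97 = 499
CON1 = 328 / 499 = 0.6573

65.7%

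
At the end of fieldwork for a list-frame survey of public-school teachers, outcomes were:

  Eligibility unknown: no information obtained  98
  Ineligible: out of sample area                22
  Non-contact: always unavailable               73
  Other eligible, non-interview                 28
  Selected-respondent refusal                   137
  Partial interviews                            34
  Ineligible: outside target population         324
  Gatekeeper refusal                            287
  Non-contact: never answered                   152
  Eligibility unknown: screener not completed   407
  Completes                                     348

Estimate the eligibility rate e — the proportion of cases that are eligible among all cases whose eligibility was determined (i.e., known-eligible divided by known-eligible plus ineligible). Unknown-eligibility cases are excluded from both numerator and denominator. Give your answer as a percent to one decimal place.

75.4%

Refusals = 287 + 137 = 424
No answer / not reached = 152 + 73 = 225
Unknown eligibility = 407 + 98 = 505
Not eligible = 324 + 22 = 346
Determined eligible: 348 + 34 + 424 + 225 + 28 = 1059
e = 1059 / (1059 + 346) = 1059 / 1405 = 0.7537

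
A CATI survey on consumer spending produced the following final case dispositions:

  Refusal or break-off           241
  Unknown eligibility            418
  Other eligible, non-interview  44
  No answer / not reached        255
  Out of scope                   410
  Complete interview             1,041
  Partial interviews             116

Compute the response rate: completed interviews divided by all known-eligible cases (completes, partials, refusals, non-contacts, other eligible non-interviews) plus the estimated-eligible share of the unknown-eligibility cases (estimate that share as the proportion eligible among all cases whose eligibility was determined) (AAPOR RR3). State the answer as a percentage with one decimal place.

Numerator = 1041
Known eligible = 1041 + 116 + 241 + 255 + 44 = 1697
e = 1697 / (1697 + 410) = 1697 / 2107 = 0.8054
e × U = 0.8054 × 418 = 336.66
Denom = 1697 + 336.66 = 2033.66
RR3 = 1041 / 2033.66 = 0.5119

51.2%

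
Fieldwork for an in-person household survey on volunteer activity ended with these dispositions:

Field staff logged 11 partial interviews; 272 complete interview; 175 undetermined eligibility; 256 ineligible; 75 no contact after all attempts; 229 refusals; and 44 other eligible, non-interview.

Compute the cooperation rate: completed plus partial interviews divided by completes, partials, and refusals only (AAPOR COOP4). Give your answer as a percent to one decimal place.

55.3%

Numerator: 272 + 11 = 283
Base: 272 + 11 + 229 = 512
COOP4 = 283 / 512 = 0.5527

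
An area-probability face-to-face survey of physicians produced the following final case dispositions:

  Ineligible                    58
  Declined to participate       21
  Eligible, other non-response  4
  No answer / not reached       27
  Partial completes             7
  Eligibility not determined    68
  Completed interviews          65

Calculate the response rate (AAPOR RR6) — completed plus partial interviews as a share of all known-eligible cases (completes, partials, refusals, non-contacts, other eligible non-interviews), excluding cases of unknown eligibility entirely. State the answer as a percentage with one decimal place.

58.1%

Num → 65 + 7 = 72
Denom → 65 + 7 + 21 + 27 + 4 = 124
RR6 = 72 / 124 = 0.5806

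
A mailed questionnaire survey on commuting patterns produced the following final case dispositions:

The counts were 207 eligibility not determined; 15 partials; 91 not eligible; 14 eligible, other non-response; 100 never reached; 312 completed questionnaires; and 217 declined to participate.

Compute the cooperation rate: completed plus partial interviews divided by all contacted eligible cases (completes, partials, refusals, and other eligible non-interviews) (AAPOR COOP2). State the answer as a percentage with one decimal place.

58.6%

Num → 312 + 15 = 327
Denom → 312 + 15 + 217 + 14 = 558
COOP2 = 327 / 558 = 0.5860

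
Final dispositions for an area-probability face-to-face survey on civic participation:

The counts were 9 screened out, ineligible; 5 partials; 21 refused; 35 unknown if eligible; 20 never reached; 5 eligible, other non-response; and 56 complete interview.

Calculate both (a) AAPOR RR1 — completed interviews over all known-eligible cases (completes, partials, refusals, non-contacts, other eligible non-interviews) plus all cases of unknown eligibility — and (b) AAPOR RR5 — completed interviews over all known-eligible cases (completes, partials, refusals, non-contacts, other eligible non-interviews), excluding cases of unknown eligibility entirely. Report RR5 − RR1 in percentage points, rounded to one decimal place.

12.9

Num → 56
Base → 56 + 5 + 21 + 20 + 5 + 35 = 142
RR1 = 56 / 142 = 0.3944
Base → 56 + 5 + 21 + 20 + 5 = 107
RR5 = 56 / 107 = 0.5234
Difference = 52.34 − 39.44 = 12.90 percentage points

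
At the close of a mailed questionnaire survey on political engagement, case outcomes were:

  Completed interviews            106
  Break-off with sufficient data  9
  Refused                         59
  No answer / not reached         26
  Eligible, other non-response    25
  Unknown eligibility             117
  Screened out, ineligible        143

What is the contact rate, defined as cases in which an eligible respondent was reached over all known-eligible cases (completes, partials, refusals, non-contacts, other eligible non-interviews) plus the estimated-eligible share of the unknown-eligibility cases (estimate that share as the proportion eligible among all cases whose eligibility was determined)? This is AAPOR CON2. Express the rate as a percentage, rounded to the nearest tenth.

Top = 106 + 9 + 59 + 25 = 199
Known eligible = 106 + 9 + 59 + 26 + 25 = 225
e = 225 / (225 + 143) = 225 / 368 = 0.6114
Estimated eligible among unknowns = 0.6114 × 117 = 71.53
Denominator = 225 + 71.53 = 296.53
CON2 = 199 / 296.53 = 0.6711

67.1%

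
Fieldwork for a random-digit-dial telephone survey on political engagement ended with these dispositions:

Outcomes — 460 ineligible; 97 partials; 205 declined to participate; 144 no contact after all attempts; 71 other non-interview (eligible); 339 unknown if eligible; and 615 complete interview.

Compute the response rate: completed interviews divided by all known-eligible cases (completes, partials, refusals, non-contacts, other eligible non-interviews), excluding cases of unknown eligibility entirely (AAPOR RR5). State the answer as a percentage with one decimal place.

Num → 615
Base → 615 + 97 + 205 + 144 + 71 = 1132
RR5 = 615 / 1132 = 0.5433

54.3%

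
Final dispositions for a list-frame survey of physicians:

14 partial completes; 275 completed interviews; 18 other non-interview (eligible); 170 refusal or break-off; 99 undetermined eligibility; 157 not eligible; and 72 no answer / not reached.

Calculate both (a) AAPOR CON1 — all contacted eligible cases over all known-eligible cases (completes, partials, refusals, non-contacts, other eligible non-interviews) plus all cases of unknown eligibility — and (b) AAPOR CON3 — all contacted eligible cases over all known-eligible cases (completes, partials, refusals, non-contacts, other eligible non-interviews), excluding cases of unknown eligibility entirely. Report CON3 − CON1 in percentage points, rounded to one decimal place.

Num: 275 + 14 + 170 + 18 = 477
Denom: 275 + 14 + 170 + 72 + 18 + 99 = 648
CON1 = 477 / 648 = 0.7361
Denom: 275 + 14 + 170 + 72 + 18 = 549
CON3 = 477 / 549 = 0.8689
Difference = 86.89 − 73.61 = 13.28 percentage points

13.3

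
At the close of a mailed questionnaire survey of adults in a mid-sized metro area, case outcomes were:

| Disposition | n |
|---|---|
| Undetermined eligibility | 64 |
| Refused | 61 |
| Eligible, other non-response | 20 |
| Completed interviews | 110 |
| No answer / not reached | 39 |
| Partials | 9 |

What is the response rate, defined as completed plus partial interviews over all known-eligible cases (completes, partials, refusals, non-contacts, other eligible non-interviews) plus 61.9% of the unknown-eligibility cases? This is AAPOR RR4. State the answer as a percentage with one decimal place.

Top → 110 + 9 = 119
Determined eligible → 110 + 9 + 61 + 39 + 20 = 239
Eligible share of unknowns → 0.6190 × 64 = 39.62
Denom → 239 + 39.62 = 278.62
RR4 = 119 / 278.62 = 0.4271

42.7%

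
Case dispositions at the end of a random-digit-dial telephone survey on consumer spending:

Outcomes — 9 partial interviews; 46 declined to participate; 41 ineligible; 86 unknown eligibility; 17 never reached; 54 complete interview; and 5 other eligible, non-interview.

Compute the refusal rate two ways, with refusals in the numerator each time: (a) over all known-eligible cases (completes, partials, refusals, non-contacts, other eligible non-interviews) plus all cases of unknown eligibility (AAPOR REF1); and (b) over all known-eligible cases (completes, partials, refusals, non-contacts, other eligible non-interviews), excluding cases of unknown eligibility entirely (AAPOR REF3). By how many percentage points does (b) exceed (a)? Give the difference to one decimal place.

Top → 46
Base → 54 + 9 + 46 + 17 + 5 + 86 = 217
REF1 = 46 / 217 = 0.2120
Base → 54 + 9 + 46 + 17 + 5 = 131
REF3 = 46 / 131 = 0.3511
Difference = 35.11 − 21.20 = 13.91 percentage points

13.9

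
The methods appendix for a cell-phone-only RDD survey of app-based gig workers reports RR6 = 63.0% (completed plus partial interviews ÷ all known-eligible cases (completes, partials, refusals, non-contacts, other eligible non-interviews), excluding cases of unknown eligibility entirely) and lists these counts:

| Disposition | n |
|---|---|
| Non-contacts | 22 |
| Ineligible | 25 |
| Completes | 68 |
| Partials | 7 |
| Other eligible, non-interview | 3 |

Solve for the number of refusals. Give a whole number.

Numerator: 68 + 7 = 75
RR6 = 75 / D = 0.630
D = 75 / 0.630 = 119.0
Other denominator terms total 100
refusals = 119.0 − 100 ≈ 19

19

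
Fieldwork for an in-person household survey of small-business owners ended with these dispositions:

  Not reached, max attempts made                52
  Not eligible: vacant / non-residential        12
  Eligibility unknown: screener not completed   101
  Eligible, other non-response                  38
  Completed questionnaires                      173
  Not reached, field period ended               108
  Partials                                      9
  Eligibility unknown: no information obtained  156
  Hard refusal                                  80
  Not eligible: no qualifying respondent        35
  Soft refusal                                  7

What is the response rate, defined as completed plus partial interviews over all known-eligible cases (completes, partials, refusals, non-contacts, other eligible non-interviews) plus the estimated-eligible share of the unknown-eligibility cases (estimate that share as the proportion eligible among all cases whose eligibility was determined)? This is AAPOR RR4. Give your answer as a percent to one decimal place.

26.0%

Refusals = 80 + 7 = 87
No answer / not reached = 108 + 52 = 160
Unknown if eligible = 101 + 156 = 257
Ineligible = 35 + 12 = 47
Top = 173 + 9 = 182
Eligible (known) = 173 + 9 + 87 + 160 + 38 = 467
e = 467 / (467 + 47) = 467 / 514 = 0.9086
Estimated eligible among unknowns = 0.9086 × 257 = 233.51
Denom = 467 + 233.51 = 700.51
RR4 = 182 / 700.51 = 0.2598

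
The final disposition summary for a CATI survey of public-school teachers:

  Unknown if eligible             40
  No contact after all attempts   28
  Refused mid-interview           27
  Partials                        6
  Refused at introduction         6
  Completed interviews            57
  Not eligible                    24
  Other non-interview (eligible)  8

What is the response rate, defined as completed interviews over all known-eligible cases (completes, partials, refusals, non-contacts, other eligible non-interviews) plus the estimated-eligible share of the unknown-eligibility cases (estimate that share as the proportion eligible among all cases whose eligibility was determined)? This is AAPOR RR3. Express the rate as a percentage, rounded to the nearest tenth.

34.4%

Refused = 6 + 27 = 33
Top: 57
Known eligible: 57 + 6 + 33 + 28 + 8 = 132
e = 132 / (132 + 24) = 132 / 156 = 0.8462
Eligible share of unknowns: 0.8462 × 40 = 33.85
Denom: 132 + 33.85 = 165.85
RR3 = 57 / 165.85 = 0.3437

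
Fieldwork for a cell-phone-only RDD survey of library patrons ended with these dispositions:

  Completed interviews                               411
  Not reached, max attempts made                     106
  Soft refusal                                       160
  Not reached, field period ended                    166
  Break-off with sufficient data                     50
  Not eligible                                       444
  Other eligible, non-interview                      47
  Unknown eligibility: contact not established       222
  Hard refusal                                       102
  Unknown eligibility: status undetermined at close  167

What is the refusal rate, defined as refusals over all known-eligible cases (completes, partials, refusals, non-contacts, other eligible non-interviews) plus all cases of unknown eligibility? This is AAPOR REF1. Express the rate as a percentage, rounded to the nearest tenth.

Refused = 102 + 160 = 262
Never reached = 166 + 106 = 272
Unknown if eligible = 222 + 167 = 389
Numerator = 262
Denominator = 411 + 50 + 262 + 272 + 47 + 389 = 1431
REF1 = 262 / 1431 = 0.1831

18.3%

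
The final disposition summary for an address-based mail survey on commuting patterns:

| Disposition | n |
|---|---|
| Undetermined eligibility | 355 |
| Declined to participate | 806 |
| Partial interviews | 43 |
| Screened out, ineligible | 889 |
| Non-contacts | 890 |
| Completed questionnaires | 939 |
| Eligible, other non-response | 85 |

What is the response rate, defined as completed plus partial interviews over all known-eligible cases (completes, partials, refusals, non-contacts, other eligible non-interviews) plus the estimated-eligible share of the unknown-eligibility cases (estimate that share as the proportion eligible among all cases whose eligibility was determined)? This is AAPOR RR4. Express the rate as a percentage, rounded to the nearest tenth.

Num = 939 + 43 = 982
Determined eligible = 939 + 43 + 806 + 890 + 85 = 2763
e = 2763 / (2763 + 889) = 2763 / 3652 = 0.7566
e × U = 0.7566 × 355 = 268.59
Denom = 2763 + 268.59 = 3031.59
RR4 = 982 / 3031.59 = 0.3239

32.4%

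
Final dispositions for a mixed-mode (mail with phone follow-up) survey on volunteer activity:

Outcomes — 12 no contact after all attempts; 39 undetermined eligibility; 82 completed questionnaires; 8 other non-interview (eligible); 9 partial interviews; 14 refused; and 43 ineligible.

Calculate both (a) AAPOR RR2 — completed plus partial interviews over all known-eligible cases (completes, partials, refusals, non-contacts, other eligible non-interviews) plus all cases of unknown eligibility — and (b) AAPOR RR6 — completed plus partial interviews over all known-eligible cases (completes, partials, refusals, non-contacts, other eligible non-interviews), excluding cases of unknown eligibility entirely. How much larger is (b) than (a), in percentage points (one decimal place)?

17.3

Top = 82 + 9 = 91
Denominator = 82 + 9 + 14 + 12 + 8 + 39 = 164
RR2 = 91 / 164 = 0.5549
Denominator = 82 + 9 + 14 + 12 + 8 = 125
RR6 = 91 / 125 = 0.7280
Difference = 72.80 − 55.49 = 17.31 percentage points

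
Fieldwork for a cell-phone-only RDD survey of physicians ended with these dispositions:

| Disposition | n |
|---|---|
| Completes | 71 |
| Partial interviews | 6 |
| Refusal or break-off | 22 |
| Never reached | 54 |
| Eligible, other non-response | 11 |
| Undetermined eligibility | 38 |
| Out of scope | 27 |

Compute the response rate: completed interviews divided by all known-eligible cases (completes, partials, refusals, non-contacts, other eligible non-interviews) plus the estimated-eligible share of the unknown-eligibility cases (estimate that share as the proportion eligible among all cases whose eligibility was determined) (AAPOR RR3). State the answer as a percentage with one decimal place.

Numerator → 71
Determined eligible → 71 + 6 + 22 + 54 + 11 = 164
e = 164 / (164 + 27) = 164 / 191 = 0.8586
Estimated eligible among unknowns → 0.8586 × 38 = 32.63
Denom → 164 + 32.63 = 196.63
RR3 = 71 / 196.63 = 0.3611

36.1%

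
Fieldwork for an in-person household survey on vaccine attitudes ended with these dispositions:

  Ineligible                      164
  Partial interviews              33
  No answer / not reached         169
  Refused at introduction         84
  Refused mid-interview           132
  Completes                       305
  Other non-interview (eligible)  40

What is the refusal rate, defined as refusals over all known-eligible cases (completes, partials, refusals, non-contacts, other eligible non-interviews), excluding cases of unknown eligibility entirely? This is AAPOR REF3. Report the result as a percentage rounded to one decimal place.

Refused = 84 + 132 = 216
Num → 216
Base → 305 + 33 + 216 + 169 + 40 = 763
REF3 = 216 / 763 = 0.2831

28.3%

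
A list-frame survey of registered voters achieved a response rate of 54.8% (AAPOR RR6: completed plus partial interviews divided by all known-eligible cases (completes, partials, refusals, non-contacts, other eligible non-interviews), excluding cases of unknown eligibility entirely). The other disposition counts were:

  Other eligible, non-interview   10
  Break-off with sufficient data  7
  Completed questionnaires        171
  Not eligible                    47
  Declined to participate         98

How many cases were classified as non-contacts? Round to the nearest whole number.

39

Top → 171 + 7 = 178
RR6 = 178 / D = 0.548
D = 178 / 0.548 = 324.8
Remaining denominator categories sum to 286
non-contacts = 324.8 − 286 ≈ 39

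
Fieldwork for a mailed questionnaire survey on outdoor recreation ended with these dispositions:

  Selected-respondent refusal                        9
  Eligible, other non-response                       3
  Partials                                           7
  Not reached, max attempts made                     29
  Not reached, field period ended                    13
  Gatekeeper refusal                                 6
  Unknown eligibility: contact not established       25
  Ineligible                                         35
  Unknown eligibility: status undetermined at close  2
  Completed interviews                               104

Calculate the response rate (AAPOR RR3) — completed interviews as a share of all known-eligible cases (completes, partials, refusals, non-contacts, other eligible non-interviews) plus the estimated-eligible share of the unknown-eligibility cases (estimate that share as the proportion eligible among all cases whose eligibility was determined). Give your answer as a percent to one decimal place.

53.8%

Refusals = 6 + 9 = 15
Non-contacts = 13 + 29 = 42
Unknown eligibility = 25 + 2 = 27
Top → 104
Determined eligible → 104 + 7 + 15 + 42 + 3 = 171
e = 171 / (171 + 35) = 171 / 206 = 0.8301
Estimated eligible among unknowns → 0.8301 × 27 = 22.41
Denominator → 171 + 22.41 = 193.41
RR3 = 104 / 193.41 = 0.5377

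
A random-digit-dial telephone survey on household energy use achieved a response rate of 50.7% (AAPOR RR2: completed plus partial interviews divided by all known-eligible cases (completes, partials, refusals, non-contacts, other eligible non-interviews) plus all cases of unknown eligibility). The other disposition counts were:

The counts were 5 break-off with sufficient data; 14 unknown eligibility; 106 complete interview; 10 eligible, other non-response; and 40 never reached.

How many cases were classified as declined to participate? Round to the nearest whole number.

Numerator → 106 + 5 = 111
RR2 = 111 / D = 0.507
D = 111 / 0.507 = 218.9
Rest of base = 175
declined to participate = 218.9 − 175 ≈ 44

44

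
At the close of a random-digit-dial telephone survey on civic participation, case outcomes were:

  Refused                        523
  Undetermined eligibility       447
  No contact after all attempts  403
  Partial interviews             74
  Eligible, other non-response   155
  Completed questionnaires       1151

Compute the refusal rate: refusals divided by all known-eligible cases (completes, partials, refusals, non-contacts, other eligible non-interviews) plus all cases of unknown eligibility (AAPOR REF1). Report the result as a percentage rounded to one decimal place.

Numerator → 523
Denom → 1151 + 74 + 523 + 403 + 155 + 447 = 2753
REF1 = 523 / 2753 = 0.1900

19.0%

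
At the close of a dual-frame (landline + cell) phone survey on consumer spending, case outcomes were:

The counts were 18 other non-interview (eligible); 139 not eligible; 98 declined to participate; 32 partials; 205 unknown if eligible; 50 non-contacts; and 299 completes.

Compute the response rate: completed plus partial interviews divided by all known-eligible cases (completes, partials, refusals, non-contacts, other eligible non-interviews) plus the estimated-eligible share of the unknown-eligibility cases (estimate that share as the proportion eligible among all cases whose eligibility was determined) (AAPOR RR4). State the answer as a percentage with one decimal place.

Top → 299 + 32 = 331
Known eligible → 299 + 32 + 98 + 50 + 18 = 497
e = 497 / (497 + 139) = 497 / 636 = 0.7814
e × U → 0.7814 × 205 = 160.19
Base → 497 + 160.19 = 657.19
RR4 = 331 / 657.19 = 0.5037

50.4%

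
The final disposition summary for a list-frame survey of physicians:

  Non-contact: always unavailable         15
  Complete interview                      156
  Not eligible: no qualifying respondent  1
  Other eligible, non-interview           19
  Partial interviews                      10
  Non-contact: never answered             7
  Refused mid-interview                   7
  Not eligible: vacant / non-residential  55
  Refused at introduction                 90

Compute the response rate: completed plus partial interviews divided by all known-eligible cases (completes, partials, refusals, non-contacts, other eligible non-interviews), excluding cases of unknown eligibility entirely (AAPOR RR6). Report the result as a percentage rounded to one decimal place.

54.6%

Declined to participate = 90 + 7 = 97
No answer / not reached = 7 + 15 = 22
Screened out, ineligible = 1 + 55 = 56
Num → 156 + 10 = 166
Denom → 156 + 10 + 97 + 22 + 19 = 304
RR6 = 166 / 304 = 0.5461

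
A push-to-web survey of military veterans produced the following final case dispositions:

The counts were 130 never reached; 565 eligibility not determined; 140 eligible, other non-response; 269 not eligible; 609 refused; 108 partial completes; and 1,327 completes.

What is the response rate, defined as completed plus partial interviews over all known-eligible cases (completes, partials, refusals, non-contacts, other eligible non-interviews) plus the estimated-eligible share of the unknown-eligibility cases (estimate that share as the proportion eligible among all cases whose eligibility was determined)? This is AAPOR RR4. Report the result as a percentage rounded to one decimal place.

50.9%

Numerator: 1327 + 108 = 1435
Known eligible: 1327 + 108 + 609 + 130 + 140 = 2314
e = 2314 / (2314 + 269) = 2314 / 2583 = 0.8959
Eligible share of unknowns: 0.8959 × 565 = 506.18
Denominator: 2314 + 506.18 = 2820.18
RR4 = 1435 / 2820.18 = 0.5088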